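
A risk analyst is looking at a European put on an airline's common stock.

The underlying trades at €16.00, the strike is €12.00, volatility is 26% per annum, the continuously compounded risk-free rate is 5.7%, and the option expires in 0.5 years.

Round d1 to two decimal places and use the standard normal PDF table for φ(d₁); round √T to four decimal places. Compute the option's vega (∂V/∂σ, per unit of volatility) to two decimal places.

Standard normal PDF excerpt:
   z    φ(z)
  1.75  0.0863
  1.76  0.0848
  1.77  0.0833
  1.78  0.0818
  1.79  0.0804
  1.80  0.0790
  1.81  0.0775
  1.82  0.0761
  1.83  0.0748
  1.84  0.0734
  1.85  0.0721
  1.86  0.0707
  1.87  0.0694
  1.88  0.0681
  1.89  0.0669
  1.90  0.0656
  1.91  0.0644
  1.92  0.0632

σ√T = 0.26 × 0.7071 = 0.1838
d₁ = [ln(16/12) + (0.057 + 0.26²/2)·0.5] / 0.1838 = [0.2877 + 0.0454] / 0.1838 = 1.8117 → 1.81
√T = √0.5 = 0.7071
φ(d₁) = φ(1.81) = 0.0775
vega = S·φ(d₁)·√T = 16·0.0775·0.7071 = 0.8768
(Vega is the same for a European call and put with the same parameters.)

0.88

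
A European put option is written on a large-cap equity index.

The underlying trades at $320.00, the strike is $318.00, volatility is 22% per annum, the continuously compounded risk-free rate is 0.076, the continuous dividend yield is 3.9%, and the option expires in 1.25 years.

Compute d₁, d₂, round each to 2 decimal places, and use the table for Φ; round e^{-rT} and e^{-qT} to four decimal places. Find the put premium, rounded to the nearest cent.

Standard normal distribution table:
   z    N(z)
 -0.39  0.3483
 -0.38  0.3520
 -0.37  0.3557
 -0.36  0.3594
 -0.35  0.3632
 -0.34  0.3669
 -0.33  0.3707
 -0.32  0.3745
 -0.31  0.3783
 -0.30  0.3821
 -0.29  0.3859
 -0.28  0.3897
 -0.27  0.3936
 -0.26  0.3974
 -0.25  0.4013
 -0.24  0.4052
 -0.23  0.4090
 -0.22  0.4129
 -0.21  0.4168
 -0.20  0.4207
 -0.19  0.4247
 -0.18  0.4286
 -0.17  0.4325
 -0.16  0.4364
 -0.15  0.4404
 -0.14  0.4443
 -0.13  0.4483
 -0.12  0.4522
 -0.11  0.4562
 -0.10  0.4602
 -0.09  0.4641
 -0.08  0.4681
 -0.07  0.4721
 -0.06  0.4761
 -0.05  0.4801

$22.39

T = 1.25;  σ√T = 0.2460
d₁ = [ln(320/318) + (0.076 − 0.039 + 0.22²/2)·1.25] / 0.2460 = [0.0063 + 0.0765] / 0.2460 = 0.3365 ≈ 0.34
d₂ = d₁ − σ√T = 0.3365 − 0.2460 = 0.0905 ≈ 0.09
e^(−qT) = e^(−0.039·1.25) = 0.9524;  e^(−rT) = e^(−0.076·1.25) = 0.9094
P = 318·0.9094·N(-0.09) − 320·0.9524·N(-0.34) = 318·0.9094·0.4641 − 320·0.9524·0.3669 = 134.2127 − 111.8194 = 22.3933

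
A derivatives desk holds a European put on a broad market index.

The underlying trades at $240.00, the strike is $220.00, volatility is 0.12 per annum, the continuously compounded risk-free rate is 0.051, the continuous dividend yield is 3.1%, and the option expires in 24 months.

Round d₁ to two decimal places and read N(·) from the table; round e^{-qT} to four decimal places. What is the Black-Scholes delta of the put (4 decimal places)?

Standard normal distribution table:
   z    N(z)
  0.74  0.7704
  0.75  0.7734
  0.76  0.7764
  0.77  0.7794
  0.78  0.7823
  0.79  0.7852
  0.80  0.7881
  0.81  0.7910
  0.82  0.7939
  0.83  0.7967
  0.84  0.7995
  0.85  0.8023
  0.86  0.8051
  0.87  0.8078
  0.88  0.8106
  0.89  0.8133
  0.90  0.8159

-0.1911

σ√T = 0.12 × 1.4142 = 0.1697
d₁ = [ln(240/220) + (0.051 − 0.031 + 0.12²/2)·2] / 0.1697 = [0.0870 + 0.0544] / 0.1697 = 0.8333 ⇒ 0.83
N(d₁) = N(0.83) = 0.7967
Δ_put = e^(−qT)·(N(d₁) − 1) = 0.9399·(0.7967 − 1) = -0.1911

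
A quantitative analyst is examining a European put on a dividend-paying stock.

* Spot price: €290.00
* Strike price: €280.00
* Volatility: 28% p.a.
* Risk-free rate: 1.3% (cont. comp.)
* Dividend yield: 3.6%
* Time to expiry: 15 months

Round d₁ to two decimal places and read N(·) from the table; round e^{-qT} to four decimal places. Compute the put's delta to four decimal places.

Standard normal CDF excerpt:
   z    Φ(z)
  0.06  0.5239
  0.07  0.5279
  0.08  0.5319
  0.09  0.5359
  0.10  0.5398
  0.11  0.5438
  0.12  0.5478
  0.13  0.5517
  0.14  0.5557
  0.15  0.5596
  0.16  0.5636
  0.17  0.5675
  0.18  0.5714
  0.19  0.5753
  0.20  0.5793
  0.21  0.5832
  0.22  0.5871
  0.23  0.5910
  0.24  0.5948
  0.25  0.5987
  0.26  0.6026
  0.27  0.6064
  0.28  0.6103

T = 1.25;  σ√T = 0.3130
d₁ = [ln(290/280) + (0.013 − 0.036 + 0.28²/2)·1.25] / 0.3130 = [0.0351 + 0.0203] / 0.3130 = 0.1768 ≈ 0.18
N(d₁) = N(0.18) = 0.5714
Δ_put = exp(−qT)·(N(d₁) − 1) = 0.9560·(0.5714 − 1) = -0.4097

-0.4097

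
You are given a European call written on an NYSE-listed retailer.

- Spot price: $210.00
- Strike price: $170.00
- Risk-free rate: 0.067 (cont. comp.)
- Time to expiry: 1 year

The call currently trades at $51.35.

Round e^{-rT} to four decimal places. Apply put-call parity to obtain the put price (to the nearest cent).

$0.33

e^(−rT) = e^(−0.067·1) = 0.9352
Put-call parity: C − P = S − K·e^(−rT) = 210 − 170·0.9352 = 210 − 158.9840 = 51.0160
P = C − (C − P) = 51.35 − (51.0160) = 0.3340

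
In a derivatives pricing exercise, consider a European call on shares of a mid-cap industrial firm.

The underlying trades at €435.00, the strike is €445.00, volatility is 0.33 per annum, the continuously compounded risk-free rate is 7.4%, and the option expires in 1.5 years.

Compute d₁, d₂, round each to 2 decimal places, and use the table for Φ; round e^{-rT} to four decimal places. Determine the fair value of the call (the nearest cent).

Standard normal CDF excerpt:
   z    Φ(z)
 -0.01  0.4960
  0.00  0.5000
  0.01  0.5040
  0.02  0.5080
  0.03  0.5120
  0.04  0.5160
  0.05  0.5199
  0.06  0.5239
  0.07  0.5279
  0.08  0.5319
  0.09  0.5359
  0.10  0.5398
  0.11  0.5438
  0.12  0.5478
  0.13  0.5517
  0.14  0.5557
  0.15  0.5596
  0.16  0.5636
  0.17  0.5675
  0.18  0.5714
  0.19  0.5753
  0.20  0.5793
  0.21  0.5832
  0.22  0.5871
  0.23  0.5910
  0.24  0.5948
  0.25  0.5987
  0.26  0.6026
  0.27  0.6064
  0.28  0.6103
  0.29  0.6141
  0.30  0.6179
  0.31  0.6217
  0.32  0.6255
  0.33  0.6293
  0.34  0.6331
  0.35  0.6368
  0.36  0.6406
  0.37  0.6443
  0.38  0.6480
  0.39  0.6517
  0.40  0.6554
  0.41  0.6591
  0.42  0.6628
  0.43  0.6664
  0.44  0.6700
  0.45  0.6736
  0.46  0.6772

σ√T = 0.33·√1.5 = 0.4042
ln(S/K) + (r + σ²/2)T = ln(435/445) + (0.074 + 0.33²/2)·1.5 = -0.0227 + 0.1927 = 0.1699
d₁ = 0.1699 / 0.4042 = 0.4205 → 0.42
d₂ = d₁ − σ√T = 0.4205 − 0.4042 = 0.0163 → 0.02
exp(−rT) = exp(−0.074·1.5) = 0.8949
N(d₁) = N(0.42) = 0.6628;  N(d₂) = N(0.02) = 0.5080
C = 435·0.6628 − 445·0.8949·0.5080 = 288.3180 − 202.3011 = 86.0169

€86.02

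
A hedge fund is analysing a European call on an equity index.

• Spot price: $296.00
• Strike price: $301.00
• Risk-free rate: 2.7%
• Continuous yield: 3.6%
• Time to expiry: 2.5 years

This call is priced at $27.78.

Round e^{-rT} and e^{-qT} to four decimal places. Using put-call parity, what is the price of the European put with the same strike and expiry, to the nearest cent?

e^(−qT) = e^(−0.036·2.5) = 0.9139;  e^(−rT) = e^(−0.027·2.5) = 0.9347
Put-call parity: C − P = S·e^(−qT) − K·e^(−rT) = 296·0.9139 − 301·0.9347 = 270.5144 − 281.3447 = -10.8303
P = C − (C − P) = 27.78 − (-10.8303) = 38.6103

$38.61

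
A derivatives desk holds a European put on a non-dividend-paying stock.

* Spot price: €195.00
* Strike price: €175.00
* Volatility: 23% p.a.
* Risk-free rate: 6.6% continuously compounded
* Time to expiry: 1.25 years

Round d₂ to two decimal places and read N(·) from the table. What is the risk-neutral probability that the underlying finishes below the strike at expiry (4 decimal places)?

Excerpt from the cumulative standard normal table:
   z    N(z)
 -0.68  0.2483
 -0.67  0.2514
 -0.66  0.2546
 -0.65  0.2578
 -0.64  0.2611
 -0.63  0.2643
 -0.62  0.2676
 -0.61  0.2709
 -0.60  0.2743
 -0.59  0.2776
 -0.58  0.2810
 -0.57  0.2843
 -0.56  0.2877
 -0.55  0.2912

σ√T = 0.23·√1.25 = 0.2571
d₁ = [ln(195/175) + (0.066 + ½·0.23²)·1.25] / (σ√T) = (0.1082 + 0.1156) / 0.2571 = 0.8702 ⇒ 0.87
d₂ = 0.8702 − 0.2571 = 0.6131 ⇒ 0.61
Risk-neutral Pr[S_T < K] = N(−d₂) = N(-0.61) = 0.2709

0.2709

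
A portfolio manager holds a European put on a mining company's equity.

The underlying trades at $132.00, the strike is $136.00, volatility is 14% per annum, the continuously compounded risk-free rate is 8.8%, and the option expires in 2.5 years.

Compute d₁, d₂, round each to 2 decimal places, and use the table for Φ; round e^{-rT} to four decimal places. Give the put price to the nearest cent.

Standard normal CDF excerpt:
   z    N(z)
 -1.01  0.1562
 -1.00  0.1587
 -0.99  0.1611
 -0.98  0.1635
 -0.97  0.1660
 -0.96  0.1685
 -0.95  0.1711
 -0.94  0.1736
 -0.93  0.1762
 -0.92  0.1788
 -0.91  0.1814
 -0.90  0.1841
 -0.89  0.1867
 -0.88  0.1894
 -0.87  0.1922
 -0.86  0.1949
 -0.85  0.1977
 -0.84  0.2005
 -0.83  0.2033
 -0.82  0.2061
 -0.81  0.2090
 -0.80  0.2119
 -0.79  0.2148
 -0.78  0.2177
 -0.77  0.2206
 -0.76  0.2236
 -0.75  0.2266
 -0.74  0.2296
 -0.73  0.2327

σ√T = 0.14·√2.5 = 0.2214
d₁ = [ln(132/136) + (0.088 + 0.14²/2)·2.5] / 0.2214 = [-0.0299 + 0.2445] / 0.2214 = 0.9697 ⇒ 0.97
d₂ = d₁ − σ√T = 0.9697 − 0.2214 = 0.7483 ⇒ 0.75
e^(−rT) = e^(−0.088·2.5) = 0.8025
P = 136·0.8025·N(-0.75) − 132·N(-0.97) = 136·0.8025·0.2266 − 132·0.1660 = 24.7311 − 21.9120 = 2.8191

$2.82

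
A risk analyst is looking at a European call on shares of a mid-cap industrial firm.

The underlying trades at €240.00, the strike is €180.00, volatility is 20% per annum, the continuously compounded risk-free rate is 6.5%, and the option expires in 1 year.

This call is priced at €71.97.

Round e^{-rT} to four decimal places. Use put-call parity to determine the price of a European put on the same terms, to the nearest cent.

€0.65

exp(−rT) = exp(−0.065·1) = 0.9371
Put-call parity: C − P = S − K·e^(−rT) = 240 − 180·0.9371 = 240 − 168.6780 = 71.3220
P = C − (C − P) = 71.97 − (71.3220) = 0.6480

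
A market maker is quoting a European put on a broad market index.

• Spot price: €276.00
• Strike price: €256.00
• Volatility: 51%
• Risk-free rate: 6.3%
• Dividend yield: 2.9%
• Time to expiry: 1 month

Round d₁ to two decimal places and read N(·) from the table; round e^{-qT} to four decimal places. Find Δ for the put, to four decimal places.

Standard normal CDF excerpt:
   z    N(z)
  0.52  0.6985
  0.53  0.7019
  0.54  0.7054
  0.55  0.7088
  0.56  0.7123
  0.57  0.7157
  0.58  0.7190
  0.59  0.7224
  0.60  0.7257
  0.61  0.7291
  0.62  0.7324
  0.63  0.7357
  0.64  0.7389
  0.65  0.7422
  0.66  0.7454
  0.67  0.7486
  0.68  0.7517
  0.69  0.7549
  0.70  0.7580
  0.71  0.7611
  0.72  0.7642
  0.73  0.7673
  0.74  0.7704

-0.2736

T = 0.08333;  σ√T = 0.1472
d₁ = [ln(276/256) + (0.063 − 0.029 + 0.51²/2)·0.08333] / 0.1472 = [0.0752 + 0.0137] / 0.1472 = 0.6038 → 0.60
N(d₁) = N(0.60) = 0.7257
Δ_put = e^(−qT)·(N(d₁) − 1) = 0.9976·(0.7257 − 1) = -0.2736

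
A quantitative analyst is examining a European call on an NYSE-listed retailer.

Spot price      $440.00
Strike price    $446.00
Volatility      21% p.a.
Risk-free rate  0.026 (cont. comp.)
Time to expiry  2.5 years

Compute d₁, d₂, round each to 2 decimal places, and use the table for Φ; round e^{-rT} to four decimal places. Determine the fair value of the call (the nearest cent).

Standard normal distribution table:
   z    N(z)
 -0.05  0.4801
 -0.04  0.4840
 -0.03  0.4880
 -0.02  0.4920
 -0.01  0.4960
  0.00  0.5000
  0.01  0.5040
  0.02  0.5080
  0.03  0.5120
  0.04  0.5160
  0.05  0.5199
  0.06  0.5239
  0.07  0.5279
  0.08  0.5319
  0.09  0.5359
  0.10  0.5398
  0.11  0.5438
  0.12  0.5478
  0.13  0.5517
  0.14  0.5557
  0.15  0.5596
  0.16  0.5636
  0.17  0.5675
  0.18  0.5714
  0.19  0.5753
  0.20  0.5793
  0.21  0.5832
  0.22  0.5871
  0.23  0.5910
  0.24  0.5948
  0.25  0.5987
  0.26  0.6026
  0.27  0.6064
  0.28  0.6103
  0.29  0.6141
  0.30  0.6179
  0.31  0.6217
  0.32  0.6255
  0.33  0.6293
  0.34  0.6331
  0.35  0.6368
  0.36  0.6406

$67.92

σ√T = 0.21 × 1.5811 = 0.3320
ln(S/K) + (r + σ²/2)T = ln(440/446) + (0.026 + 0.21²/2)·2.5 = -0.0135 + 0.1201 = 0.1066
d₁ = 0.1066 / 0.3320 = 0.3210 ≈ 0.32
d₂ = d₁ − σ√T = 0.3210 − 0.3320 = -0.0111 ≈ -0.01
e^(−rT) = e^(−0.026·2.5) = 0.9371
C = 440·N(0.32) − 446·0.9371·N(-0.01) = 440·0.6255 − 446·0.9371·0.4960 = 275.2200 − 207.3015 = 67.9185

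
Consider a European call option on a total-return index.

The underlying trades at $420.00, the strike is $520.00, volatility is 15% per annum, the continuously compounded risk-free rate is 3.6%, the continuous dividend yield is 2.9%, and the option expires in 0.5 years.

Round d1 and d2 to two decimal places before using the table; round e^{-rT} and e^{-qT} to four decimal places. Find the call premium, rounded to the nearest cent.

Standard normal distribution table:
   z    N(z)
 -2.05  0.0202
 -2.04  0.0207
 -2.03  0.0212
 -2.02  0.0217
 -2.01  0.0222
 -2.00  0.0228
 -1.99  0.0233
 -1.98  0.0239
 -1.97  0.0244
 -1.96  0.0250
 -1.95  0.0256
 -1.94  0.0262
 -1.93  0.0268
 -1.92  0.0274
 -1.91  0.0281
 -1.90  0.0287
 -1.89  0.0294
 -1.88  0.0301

σ√T = 0.15 × 0.7071 = 0.1061
d₁ = [ln(420/520) + (0.036 − 0.029 + ½·0.15²)·0.5] / (σ√T) = (-0.2136 + 0.0091) / 0.1061 = -1.9276 ⇒ -1.93
d₂ = -1.9276 − 0.1061 = -2.0336 ⇒ -2.03
e^(−qT) = e^(−0.029·0.5) = 0.9856;  e^(−rT) = e^(−0.036·0.5) = 0.9822
N(d₁) = N(-1.93) = 0.0268;  N(d₂) = N(-2.03) = 0.0212
C = 420·0.9856·0.0268 − 520·0.9822·0.0212 = 11.0939 − 10.8278 = 0.2661

$0.27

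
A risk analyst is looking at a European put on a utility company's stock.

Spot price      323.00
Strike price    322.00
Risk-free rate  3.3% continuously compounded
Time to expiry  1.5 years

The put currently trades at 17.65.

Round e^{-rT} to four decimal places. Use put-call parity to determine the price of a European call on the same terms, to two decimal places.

exp(−rT) = exp(−0.033·1.5) = 0.9517
Put-call parity: C − P = S − K·e^(−rT) = 323 − 322·0.9517 = 323 − 306.4474 = 16.5526
C = P + (C − P) = 17.65 + (16.5526) = 34.2026

34.20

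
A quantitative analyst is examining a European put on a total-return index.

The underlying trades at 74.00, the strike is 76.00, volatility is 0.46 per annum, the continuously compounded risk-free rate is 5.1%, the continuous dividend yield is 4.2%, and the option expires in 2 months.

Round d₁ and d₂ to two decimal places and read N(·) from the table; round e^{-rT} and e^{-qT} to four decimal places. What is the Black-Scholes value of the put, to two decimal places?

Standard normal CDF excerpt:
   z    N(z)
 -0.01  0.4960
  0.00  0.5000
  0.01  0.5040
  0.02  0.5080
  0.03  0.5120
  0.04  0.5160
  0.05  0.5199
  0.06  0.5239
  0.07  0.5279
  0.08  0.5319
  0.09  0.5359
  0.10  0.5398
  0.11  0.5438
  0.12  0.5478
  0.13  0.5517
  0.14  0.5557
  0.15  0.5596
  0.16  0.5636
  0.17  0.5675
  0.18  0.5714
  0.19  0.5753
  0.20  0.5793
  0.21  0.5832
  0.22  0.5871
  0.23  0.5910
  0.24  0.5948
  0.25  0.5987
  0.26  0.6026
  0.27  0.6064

T = 0.1667;  σ√T = 0.1878
ln(S/K) + (r − q + σ²/2)T = ln(74/76) + (0.051 − 0.042 + 0.46²/2)·0.1667 = -0.0267 + 0.0191 = -0.0075
d₁ = -0.0075 / 0.1878 = -0.0401 → -0.04
d₂ = d₁ − σ√T = -0.0401 − 0.1878 = -0.2279 → -0.23
exp(−qT) = exp(−0.042·0.1667) = 0.9930;  exp(−rT) = exp(−0.051·0.1667) = 0.9915
N(−d₂) = N(0.23) = 0.5910;  N(−d₁) = N(0.04) = 0.5160
P = 76·0.9915·0.5910 − 74·0.9930·0.5160 = 44.5342 − 37.9167 = 6.6175

6.62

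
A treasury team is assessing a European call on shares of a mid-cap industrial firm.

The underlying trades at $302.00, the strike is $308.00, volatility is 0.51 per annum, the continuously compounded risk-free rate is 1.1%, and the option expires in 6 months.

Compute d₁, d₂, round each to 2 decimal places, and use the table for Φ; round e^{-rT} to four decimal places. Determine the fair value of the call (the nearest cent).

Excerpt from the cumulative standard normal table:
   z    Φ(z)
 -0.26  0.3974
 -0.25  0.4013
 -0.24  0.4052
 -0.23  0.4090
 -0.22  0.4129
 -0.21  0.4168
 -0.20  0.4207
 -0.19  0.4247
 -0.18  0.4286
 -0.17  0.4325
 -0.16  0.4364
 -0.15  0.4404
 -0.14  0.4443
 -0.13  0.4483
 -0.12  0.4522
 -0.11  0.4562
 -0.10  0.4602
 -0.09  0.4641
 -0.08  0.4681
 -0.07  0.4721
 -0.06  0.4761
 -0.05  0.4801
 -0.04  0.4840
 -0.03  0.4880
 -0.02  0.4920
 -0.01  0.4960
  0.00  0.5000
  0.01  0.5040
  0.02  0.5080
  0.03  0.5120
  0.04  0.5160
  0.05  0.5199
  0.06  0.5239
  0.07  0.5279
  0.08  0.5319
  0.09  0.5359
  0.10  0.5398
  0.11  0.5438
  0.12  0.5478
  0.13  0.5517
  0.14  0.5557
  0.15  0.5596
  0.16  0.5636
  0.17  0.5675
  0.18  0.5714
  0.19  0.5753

$41.35

σ√T = 0.51 × 0.7071 = 0.3606
d₁ = [ln(302/308) + (0.011 + 0.51²/2)·0.5] / 0.3606 = [-0.0197 + 0.0705] / 0.3606 = 0.1410 → 0.14
d₂ = d₁ − σ√T = 0.1410 − 0.3606 = -0.2196 → -0.22
exp(−rT) = exp(−0.011·0.5) = 0.9945
N(d₁) = N(0.14) = 0.5557;  N(d₂) = N(-0.22) = 0.4129
C = 302·0.5557 − 308·0.9945·0.4129 = 167.8214 − 126.4737 = 41.3477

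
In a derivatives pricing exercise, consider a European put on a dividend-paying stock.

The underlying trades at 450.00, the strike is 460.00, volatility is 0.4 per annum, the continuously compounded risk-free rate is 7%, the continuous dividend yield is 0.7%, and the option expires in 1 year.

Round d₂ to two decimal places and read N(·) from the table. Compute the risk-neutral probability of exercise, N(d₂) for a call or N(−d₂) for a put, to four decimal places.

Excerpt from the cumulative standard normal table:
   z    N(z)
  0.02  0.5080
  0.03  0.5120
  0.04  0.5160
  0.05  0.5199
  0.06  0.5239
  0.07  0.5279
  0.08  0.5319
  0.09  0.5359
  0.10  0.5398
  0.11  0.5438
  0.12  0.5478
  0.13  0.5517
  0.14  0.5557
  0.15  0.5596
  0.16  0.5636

0.5398

T = 1;  σ√T = 0.4000
ln(S/K) + (r − q + σ²/2)T = ln(450/460) + (0.07 − 0.007 + 0.4²/2)·1 = -0.0220 + 0.1430 = 0.1210
d₁ = 0.1210 / 0.4000 = 0.3026 which rounds to 0.30
d₂ = d₁ − σ√T = 0.3026 − 0.4000 = -0.0974 which rounds to -0.10
Pr(exercise) under Q = N(−d₂) = N(0.10) = 0.5398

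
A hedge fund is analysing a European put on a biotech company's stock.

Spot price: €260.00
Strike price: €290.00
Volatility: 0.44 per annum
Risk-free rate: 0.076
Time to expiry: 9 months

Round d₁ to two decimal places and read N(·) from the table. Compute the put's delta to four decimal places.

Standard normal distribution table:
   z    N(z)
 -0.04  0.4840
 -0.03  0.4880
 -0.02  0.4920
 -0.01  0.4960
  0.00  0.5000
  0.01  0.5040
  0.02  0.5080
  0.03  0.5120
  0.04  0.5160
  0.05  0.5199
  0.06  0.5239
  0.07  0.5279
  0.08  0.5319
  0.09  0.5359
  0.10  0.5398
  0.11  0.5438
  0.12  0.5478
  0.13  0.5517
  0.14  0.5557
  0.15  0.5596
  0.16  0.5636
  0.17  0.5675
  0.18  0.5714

-0.4801

σ√T = 0.44·√0.75 = 0.3811
d₁ = [ln(260/290) + (0.076 + ½·0.44²)·0.75] / (σ√T) = (-0.1092 + 0.1296) / 0.3811 = 0.0535 → 0.05
N(d₁) = N(0.05) = 0.5199
Δ_put = N(d₁) − 1 = 0.5199 − 1 = -0.4801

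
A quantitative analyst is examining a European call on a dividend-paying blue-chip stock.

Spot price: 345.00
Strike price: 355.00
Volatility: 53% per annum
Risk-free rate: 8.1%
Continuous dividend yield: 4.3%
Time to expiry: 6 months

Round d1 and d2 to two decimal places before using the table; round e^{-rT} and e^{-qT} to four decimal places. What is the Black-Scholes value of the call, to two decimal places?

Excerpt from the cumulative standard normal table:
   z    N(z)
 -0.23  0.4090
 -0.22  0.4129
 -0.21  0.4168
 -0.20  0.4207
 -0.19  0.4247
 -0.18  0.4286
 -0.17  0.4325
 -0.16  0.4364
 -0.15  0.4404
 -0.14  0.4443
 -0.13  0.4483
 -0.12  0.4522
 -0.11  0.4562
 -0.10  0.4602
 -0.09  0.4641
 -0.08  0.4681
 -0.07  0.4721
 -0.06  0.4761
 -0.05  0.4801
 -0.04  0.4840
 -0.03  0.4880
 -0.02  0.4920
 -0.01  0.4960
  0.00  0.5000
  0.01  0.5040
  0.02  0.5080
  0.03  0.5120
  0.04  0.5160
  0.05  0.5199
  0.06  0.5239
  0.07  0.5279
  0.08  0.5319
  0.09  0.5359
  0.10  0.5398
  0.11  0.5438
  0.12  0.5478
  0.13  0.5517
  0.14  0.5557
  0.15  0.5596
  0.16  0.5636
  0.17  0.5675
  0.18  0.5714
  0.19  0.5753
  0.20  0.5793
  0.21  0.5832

T = 0.5;  σ√T = 0.3748
d₁ = [ln(345/355) + (0.081 − 0.043 + ½·0.53²)·0.5] / (σ√T) = (-0.0286 + 0.0892) / 0.3748 = 0.1618 → 0.16
d₂ = 0.1618 − 0.3748 = -0.2129 → -0.21
e^(−qT) = e^(−0.043·0.5) = 0.9787;  e^(−rT) = e^(−0.081·0.5) = 0.9603
N(d₁) = N(0.16) = 0.5636;  N(d₂) = N(-0.21) = 0.4168
C = 345·0.9787·0.5636 − 355·0.9603·0.4168 = 190.3004 − 142.0898 = 48.2106

48.21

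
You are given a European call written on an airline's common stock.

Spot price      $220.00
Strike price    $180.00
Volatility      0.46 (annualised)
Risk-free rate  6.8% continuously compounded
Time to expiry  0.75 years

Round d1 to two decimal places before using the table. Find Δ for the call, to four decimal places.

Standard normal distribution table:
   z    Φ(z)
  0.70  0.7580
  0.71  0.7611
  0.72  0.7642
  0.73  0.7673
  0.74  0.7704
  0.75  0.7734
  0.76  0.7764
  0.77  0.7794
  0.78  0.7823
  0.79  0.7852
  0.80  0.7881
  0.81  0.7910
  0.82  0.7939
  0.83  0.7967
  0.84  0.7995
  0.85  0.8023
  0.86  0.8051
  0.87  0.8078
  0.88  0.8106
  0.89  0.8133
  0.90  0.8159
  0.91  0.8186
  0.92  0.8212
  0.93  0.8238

σ√T = 0.46 × 0.8660 = 0.3984
d₁ = [ln(220/180) + (0.068 + 0.46²/2)·0.75] / 0.3984 = [0.2007 + 0.1304] / 0.3984 = 0.8309 ≈ 0.83
N(d₁) = N(0.83) = 0.7967
Δ_call = N(d₁) = 0.7967

0.7967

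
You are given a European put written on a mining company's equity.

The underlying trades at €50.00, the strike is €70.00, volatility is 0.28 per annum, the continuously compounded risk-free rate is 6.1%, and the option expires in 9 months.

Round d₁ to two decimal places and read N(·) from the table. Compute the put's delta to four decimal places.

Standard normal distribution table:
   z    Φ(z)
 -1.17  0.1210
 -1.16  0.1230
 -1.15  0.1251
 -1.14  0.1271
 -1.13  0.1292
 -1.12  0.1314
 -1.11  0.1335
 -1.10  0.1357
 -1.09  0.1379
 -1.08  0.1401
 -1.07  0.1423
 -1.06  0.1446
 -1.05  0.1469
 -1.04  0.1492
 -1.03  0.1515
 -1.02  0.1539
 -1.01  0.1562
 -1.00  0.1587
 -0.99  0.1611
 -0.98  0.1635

σ√T = 0.28·√0.75 = 0.2425
ln(S/K) + (r + σ²/2)T = ln(50/70) + (0.061 + 0.28²/2)·0.75 = -0.3365 + 0.0752 = -0.2613
d₁ = -0.2613 / 0.2425 = -1.0777 ⇒ -1.08
N(d₁) = N(-1.08) = 0.1401
Δ_put = N(d₁) − 1 = 0.1401 − 1 = -0.8599

-0.8599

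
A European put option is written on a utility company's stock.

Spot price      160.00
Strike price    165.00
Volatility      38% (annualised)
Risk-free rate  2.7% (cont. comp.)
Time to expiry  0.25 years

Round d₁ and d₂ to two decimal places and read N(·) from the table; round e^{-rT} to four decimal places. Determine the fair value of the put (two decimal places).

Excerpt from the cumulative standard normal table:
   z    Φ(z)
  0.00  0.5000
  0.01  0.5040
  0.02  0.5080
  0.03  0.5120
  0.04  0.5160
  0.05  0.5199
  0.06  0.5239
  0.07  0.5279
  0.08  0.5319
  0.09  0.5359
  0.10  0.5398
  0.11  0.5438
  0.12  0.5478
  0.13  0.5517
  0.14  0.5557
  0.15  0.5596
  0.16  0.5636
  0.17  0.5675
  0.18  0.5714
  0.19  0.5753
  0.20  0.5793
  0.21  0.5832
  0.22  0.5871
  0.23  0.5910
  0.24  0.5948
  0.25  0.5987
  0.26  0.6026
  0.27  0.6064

σ√T = 0.38·√0.25 = 0.1900
d₁ = [ln(160/165) + (0.027 + ½·0.38²)·0.25] / (σ√T) = (-0.0308 + 0.0248) / 0.1900 = -0.0314 → -0.03
d₂ = -0.0314 − 0.1900 = -0.2214 → -0.22
exp(−rT) = exp(−0.027·0.25) = 0.9933
P = 165·0.9933·N(0.22) − 160·N(0.03) = 165·0.9933·0.5871 − 160·0.5120 = 96.2225 − 81.9200 = 14.3025

14.30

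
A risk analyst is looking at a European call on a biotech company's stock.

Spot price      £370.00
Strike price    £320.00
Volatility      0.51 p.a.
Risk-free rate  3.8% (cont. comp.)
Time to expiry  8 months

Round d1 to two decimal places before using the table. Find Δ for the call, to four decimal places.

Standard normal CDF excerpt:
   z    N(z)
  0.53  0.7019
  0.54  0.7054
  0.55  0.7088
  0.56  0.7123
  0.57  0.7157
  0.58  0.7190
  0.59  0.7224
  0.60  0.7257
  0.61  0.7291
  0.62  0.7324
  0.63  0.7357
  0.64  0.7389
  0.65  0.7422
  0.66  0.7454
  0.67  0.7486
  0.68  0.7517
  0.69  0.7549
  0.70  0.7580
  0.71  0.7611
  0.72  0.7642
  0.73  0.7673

T = 0.6667;  σ√T = 0.4164
d₁ = [ln(370/320) + (0.038 + 0.51²/2)·0.6667] / 0.4164 = [0.1452 + 0.1120] / 0.4164 = 0.6177 ≈ 0.62
N(d₁) = N(0.62) = 0.7324
Δ_call = N(d₁) = 0.7324

0.7324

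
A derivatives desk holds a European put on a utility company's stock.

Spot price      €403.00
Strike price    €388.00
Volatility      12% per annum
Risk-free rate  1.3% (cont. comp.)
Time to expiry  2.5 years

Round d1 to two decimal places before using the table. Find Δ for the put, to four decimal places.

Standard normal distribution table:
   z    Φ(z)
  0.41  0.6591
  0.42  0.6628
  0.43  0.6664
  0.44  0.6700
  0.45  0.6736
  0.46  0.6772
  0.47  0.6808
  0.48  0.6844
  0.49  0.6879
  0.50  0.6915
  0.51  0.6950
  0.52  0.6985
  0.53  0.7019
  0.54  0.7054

-0.3192

σ√T = 0.12 × 1.5811 = 0.1897
ln(S/K) + (r + σ²/2)T = ln(403/388) + (0.013 + 0.12²/2)·2.5 = 0.0379 + 0.0505 = 0.0884
d₁ = 0.0884 / 0.1897 = 0.4661 which rounds to 0.47
N(d₁) = N(0.47) = 0.6808
Δ_put = N(d₁) − 1 = 0.6808 − 1 = -0.3192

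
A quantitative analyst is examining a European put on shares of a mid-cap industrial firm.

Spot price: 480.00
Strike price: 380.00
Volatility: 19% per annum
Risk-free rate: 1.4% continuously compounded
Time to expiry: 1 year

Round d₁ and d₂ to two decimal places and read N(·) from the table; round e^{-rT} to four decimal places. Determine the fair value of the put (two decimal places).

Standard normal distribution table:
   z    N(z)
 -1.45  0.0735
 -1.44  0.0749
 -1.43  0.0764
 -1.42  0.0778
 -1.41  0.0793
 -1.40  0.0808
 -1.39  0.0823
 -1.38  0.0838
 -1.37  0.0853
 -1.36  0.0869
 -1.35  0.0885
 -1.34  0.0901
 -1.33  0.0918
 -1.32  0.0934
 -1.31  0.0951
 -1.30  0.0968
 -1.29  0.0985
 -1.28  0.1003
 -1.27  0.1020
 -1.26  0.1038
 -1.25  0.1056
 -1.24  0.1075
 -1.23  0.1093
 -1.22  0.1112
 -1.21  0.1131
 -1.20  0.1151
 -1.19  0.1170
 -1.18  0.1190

σ√T = 0.19·√1 = 0.1900
ln(S/K) + (r + σ²/2)T = ln(480/380) + (0.014 + 0.19²/2)·1 = 0.2336 + 0.0321 = 0.2657
d₁ = 0.2657 / 0.1900 = 1.3982 ≈ 1.40
d₂ = d₁ − σ√T = 1.3982 − 0.1900 = 1.2082 ≈ 1.21
e^(−rT) = e^(−0.014·1) = 0.9861
P = 380·0.9861·N(-1.21) − 480·N(-1.40) = 380·0.9861·0.1131 − 480·0.0808 = 42.3806 − 38.7840 = 3.5966

3.60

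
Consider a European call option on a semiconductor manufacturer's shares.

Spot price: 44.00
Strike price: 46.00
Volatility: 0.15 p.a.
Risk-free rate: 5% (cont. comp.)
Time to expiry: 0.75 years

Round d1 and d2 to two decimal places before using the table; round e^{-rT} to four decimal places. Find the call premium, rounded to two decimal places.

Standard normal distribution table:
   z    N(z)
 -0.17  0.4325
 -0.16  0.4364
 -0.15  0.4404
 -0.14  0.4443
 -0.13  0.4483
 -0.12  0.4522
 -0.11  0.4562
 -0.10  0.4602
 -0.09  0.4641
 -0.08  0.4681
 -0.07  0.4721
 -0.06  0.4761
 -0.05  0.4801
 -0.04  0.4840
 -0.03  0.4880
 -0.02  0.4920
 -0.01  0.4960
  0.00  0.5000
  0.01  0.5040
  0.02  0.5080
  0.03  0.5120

T = 0.75;  σ√T = 0.1299
d₁ = [ln(44/46) + (0.05 + ½·0.15²)·0.75] / (σ√T) = (-0.0445 + 0.0459) / 0.1299 = 0.0114 ⇒ 0.01
d₂ = 0.0114 − 0.1299 = -0.1185 ⇒ -0.12
e^(−rT) = e^(−0.05·0.75) = 0.9632
C = 44·N(0.01) − 46·0.9632·N(-0.12) = 44·0.5040 − 46·0.9632·0.4522 = 22.1760 − 20.0357 = 2.1403

2.14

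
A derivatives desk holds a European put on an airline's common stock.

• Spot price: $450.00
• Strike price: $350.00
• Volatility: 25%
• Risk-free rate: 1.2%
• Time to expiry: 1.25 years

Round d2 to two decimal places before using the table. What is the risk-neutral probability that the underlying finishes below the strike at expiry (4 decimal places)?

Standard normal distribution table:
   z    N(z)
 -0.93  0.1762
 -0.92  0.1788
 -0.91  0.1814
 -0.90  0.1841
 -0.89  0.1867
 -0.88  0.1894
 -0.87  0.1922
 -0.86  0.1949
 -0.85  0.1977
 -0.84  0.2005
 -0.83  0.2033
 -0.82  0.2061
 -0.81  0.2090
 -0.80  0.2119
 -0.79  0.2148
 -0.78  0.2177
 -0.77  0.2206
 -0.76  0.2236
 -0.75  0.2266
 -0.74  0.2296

σ√T = 0.25 × 1.1180 = 0.2795
ln(S/K) + (r + σ²/2)T = ln(450/350) + (0.012 + 0.25²/2)·1.25 = 0.2513 + 0.0541 = 0.3054
d₁ = 0.3054 / 0.2795 = 1.0925 ≈ 1.09
d₂ = d₁ − σ√T = 1.0925 − 0.2795 = 0.8130 ≈ 0.81
Risk-neutral Pr[S_T < K] = N(−d₂) = N(-0.81) = 0.2090

0.2090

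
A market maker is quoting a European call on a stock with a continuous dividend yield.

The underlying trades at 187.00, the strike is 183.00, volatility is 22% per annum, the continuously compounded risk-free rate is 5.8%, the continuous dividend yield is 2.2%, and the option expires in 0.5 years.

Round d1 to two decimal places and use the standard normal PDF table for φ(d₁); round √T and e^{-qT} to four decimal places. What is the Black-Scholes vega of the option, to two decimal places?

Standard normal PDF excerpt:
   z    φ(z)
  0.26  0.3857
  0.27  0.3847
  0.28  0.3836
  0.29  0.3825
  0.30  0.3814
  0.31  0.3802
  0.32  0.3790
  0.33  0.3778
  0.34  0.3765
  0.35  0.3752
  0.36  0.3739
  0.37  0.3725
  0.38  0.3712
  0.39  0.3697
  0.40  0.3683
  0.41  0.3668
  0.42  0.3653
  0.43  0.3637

σ√T = 0.22·√0.5 = 0.1556
d₁ = [ln(187/183) + (0.058 − 0.022 + ½·0.22²)·0.5] / (σ√T) = (0.0216 + 0.0301) / 0.1556 = 0.3325 ≈ 0.33
√T = √0.5 = 0.7071
φ(d₁) = φ(0.33) = 0.3778
exp(−qT) = exp(−0.022·0.5) = 0.9891
vega = S·exp(−qT)·φ(d₁)·√T = 187·0.9891·0.3778·0.7071 = 49.4111

49.41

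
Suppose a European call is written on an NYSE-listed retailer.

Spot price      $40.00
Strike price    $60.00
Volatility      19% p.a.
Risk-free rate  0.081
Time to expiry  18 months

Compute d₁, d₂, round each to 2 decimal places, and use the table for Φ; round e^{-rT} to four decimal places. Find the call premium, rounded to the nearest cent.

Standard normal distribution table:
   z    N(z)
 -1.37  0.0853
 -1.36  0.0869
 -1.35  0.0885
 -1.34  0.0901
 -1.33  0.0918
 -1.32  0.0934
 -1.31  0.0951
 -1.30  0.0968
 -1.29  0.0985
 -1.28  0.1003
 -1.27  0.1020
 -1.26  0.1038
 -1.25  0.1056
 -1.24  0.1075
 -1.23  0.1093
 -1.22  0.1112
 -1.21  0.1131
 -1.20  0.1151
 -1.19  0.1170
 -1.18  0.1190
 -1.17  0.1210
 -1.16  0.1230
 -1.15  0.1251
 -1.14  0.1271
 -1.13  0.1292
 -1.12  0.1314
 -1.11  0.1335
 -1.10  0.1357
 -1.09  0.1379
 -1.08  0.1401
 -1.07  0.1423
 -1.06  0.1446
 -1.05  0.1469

$0.64

T = 1.5;  σ√T = 0.2327
d₁ = [ln(40/60) + (0.081 + ½·0.19²)·1.5] / (σ√T) = (-0.4055 + 0.1486) / 0.2327 = -1.1039 ≈ -1.10
d₂ = -1.1039 − 0.2327 = -1.3366 ≈ -1.34
e^(−rT) = e^(−0.081·1.5) = 0.8856
N(d₁) = N(-1.10) = 0.1357;  N(d₂) = N(-1.34) = 0.0901
C = 40·0.1357 − 60·0.8856·0.0901 = 5.4280 − 4.7876 = 0.6404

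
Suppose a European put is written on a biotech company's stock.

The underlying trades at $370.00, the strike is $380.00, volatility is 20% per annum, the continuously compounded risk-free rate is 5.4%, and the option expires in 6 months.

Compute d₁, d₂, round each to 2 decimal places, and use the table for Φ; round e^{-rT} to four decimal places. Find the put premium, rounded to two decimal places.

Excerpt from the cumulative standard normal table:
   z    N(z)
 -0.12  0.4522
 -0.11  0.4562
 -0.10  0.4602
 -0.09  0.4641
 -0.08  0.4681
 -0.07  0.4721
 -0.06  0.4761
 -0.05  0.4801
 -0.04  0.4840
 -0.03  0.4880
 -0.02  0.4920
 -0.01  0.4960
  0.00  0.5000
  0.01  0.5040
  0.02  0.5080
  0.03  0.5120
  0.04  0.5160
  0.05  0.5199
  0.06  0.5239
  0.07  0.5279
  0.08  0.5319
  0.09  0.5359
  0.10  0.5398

$20.59

σ√T = 0.2 × 0.7071 = 0.1414
d₁ = [ln(370/380) + (0.054 + 0.2²/2)·0.5] / 0.1414 = [-0.0267 + 0.0370] / 0.1414 = 0.0731 → 0.07
d₂ = d₁ − σ√T = 0.0731 − 0.1414 = -0.0684 → -0.07
exp(−rT) = exp(−0.054·0.5) = 0.9734
N(−d₂) = N(0.07) = 0.5279;  N(−d₁) = N(-0.07) = 0.4721
P = 380·0.9734·0.5279 − 370·0.4721 = 195.2660 − 174.6770 = 20.5890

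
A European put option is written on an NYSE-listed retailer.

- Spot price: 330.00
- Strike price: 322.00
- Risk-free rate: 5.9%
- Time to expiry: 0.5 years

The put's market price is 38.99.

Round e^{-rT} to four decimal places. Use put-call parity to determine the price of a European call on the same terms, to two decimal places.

56.36

e^(−rT) = e^(−0.059·0.5) = 0.9709
Put-call parity: C − P = S − K·e^(−rT) = 330 − 322·0.9709 = 330 − 312.6298 = 17.3702
C = P + (C − P) = 38.99 + (17.3702) = 56.3602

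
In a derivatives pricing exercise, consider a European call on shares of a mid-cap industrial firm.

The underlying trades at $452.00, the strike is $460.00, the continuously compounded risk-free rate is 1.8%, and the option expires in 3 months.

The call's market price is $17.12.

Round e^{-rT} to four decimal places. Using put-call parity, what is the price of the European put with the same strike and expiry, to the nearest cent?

exp(−rT) = exp(−0.018·0.25) = 0.9955
Put-call parity: C − P = S − K·e^(−rT) = 452 − 460·0.9955 = 452 − 457.9300 = -5.9300
P = C − (C − P) = 17.12 − (-5.9300) = 23.0500

$23.05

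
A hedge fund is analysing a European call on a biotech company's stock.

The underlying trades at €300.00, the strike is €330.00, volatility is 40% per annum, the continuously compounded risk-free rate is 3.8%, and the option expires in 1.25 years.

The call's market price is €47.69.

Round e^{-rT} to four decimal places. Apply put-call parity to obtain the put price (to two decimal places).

exp(−rT) = exp(−0.038·1.25) = 0.9536
Put-call parity: C − P = S − K·e^(−rT) = 300 − 330·0.9536 = 300 − 314.6880 = -14.6880
P = C − (C − P) = 47.69 − (-14.6880) = 62.3780

€62.38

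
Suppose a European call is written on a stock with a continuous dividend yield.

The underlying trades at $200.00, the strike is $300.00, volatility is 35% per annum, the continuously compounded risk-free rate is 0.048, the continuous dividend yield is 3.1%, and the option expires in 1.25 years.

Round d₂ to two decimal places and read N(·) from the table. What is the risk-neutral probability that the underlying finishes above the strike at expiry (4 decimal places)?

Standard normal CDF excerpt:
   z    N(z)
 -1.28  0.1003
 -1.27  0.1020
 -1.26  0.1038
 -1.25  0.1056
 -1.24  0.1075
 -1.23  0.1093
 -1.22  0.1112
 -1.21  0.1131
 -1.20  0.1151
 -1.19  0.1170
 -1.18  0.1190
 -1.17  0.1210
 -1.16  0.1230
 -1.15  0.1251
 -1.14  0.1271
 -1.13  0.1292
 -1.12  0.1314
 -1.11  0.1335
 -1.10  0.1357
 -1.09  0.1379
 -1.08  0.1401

0.1190

σ√T = 0.35·√1.25 = 0.3913
ln(S/K) + (r − q + σ²/2)T = ln(200/300) + (0.048 − 0.031 + 0.35²/2)·1.25 = -0.4055 + 0.0978 = -0.3077
d₁ = -0.3077 / 0.3913 = -0.7862 ≈ -0.79
d₂ = d₁ − σ√T = -0.7862 − 0.3913 = -1.1775 ≈ -1.18
Pr(exercise) under Q = N(d₂) = 0.1190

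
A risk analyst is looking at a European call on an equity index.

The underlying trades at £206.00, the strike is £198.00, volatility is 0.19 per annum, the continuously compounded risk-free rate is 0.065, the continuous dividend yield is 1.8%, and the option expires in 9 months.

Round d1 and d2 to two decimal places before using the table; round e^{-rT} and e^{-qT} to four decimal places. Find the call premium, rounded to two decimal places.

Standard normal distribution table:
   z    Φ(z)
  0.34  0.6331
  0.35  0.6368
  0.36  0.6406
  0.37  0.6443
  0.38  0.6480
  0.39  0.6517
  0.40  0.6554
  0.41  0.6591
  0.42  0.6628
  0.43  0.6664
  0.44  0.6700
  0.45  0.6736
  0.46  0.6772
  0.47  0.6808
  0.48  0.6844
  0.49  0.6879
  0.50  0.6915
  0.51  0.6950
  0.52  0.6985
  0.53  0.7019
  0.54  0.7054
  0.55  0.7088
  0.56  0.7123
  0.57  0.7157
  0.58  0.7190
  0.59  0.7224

£21.87

T = 0.75;  σ√T = 0.1645
d₁ = [ln(206/198) + (0.065 − 0.018 + 0.19²/2)·0.75] / 0.1645 = [0.0396 + 0.0488] / 0.1645 = 0.5372 ≈ 0.54
d₂ = d₁ − σ√T = 0.5372 − 0.1645 = 0.3727 ≈ 0.37
e^(−qT) = e^(−0.018·0.75) = 0.9866;  e^(−rT) = e^(−0.065·0.75) = 0.9524
C = 206·0.9866·N(0.54) − 198·0.9524·N(0.37) = 206·0.9866·0.7054 − 198·0.9524·0.6443 = 143.3652 − 121.4990 = 21.8662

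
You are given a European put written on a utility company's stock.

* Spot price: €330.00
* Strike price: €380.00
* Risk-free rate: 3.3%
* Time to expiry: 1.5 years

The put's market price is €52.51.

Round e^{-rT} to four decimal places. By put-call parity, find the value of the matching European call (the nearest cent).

e^(−rT) = e^(−0.033·1.5) = 0.9517
Put-call parity: C − P = S − K·e^(−rT) = 330 − 380·0.9517 = 330 − 361.6460 = -31.6460
C = P + (C − P) = 52.51 + (-31.6460) = 20.8640

€20.86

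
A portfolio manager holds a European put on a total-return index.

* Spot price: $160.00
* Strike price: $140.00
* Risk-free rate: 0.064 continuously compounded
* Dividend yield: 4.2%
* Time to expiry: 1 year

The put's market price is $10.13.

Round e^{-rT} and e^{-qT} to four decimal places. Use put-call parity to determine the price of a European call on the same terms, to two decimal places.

e^(−qT) = e^(−0.042·1) = 0.9589;  e^(−rT) = e^(−0.064·1) = 0.9380
Put-call parity: C − P = S·e^(−qT) − K·e^(−rT) = 160·0.9589 − 140·0.9380 = 153.4240 − 131.3200 = 22.1040
C = P + (C − P) = 10.13 + (22.1040) = 32.2340

$32.23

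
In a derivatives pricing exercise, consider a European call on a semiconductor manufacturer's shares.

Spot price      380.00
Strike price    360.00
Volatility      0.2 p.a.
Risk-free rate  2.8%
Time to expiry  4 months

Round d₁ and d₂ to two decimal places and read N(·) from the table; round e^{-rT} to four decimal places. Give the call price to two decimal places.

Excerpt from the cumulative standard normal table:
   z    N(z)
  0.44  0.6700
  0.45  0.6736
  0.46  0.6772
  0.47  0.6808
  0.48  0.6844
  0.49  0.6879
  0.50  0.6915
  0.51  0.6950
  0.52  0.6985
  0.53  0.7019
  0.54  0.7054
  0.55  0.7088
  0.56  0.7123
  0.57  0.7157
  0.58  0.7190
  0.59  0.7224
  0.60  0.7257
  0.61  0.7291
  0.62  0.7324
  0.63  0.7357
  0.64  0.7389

T = 0.3333;  σ√T = 0.1155
d₁ = [ln(380/360) + (0.028 + 0.2²/2)·0.3333] / 0.1155 = [0.0541 + 0.0160] / 0.1155 = 0.6068 → 0.61
d₂ = d₁ − σ√T = 0.6068 − 0.1155 = 0.4913 → 0.49
exp(−rT) = exp(−0.028·0.3333) = 0.9907
C = 380·N(0.61) − 360·0.9907·N(0.49) = 380·0.7291 − 360·0.9907·0.6879 = 277.0580 − 245.3409 = 31.7171

31.72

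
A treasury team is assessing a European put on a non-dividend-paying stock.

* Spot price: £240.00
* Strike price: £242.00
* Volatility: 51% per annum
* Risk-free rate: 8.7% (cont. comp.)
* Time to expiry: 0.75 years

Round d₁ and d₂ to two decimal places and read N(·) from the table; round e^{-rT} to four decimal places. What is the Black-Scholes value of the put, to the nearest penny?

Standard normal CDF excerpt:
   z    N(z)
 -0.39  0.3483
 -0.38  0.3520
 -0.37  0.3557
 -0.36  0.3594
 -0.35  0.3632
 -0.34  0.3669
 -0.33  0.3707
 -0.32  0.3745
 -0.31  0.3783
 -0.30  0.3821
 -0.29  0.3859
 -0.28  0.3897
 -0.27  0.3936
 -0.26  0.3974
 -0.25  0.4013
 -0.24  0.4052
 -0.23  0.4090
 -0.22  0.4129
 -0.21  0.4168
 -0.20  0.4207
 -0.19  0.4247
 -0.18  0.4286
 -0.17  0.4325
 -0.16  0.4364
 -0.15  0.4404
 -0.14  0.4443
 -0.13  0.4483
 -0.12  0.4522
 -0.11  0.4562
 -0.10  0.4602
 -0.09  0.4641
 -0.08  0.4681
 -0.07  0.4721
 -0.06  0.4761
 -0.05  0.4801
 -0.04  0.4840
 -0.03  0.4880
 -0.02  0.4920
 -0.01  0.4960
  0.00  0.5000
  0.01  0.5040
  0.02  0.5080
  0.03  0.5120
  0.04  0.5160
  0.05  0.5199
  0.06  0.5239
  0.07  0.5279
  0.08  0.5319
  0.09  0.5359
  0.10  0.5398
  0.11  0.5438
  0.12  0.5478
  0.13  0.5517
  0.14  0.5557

£34.32

σ√T = 0.51·√0.75 = 0.4417
d₁ = [ln(240/242) + (0.087 + 0.51²/2)·0.75] / 0.4417 = [-0.0083 + 0.1628] / 0.4417 = 0.3498 ⇒ 0.35
d₂ = d₁ − σ√T = 0.3498 − 0.4417 = -0.0919 ⇒ -0.09
e^(−rT) = e^(−0.087·0.75) = 0.9368
N(−d₂) = N(0.09) = 0.5359;  N(−d₁) = N(-0.35) = 0.3632
P = 242·0.9368·0.5359 − 240·0.3632 = 121.4915 − 87.1680 = 34.3235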